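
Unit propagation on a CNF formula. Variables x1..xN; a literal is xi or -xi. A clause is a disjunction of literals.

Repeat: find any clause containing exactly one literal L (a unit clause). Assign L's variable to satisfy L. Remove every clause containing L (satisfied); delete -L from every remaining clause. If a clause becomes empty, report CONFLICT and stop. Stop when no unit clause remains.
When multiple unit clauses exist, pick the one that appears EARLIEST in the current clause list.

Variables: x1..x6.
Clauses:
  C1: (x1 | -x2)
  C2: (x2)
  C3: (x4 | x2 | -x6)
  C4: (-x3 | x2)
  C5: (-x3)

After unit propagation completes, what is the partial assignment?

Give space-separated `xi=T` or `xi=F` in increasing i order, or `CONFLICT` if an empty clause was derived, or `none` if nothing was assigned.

Answer: x1=T x2=T x3=F

Derivation:
unit clause [2] forces x2=T; simplify:
  drop -2 from [1, -2] -> [1]
  satisfied 3 clause(s); 2 remain; assigned so far: [2]
unit clause [1] forces x1=T; simplify:
  satisfied 1 clause(s); 1 remain; assigned so far: [1, 2]
unit clause [-3] forces x3=F; simplify:
  satisfied 1 clause(s); 0 remain; assigned so far: [1, 2, 3]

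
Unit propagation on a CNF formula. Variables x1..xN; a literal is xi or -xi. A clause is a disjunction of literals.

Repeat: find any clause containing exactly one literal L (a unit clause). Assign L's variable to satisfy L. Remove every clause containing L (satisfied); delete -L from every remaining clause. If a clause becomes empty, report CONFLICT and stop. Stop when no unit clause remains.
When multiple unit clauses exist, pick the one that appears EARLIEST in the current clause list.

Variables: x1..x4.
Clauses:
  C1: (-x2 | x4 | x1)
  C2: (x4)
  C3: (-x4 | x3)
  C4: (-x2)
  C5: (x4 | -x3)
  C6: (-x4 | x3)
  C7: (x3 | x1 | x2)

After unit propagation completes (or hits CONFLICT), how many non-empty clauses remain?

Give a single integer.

Answer: 0

Derivation:
unit clause [4] forces x4=T; simplify:
  drop -4 from [-4, 3] -> [3]
  drop -4 from [-4, 3] -> [3]
  satisfied 3 clause(s); 4 remain; assigned so far: [4]
unit clause [3] forces x3=T; simplify:
  satisfied 3 clause(s); 1 remain; assigned so far: [3, 4]
unit clause [-2] forces x2=F; simplify:
  satisfied 1 clause(s); 0 remain; assigned so far: [2, 3, 4]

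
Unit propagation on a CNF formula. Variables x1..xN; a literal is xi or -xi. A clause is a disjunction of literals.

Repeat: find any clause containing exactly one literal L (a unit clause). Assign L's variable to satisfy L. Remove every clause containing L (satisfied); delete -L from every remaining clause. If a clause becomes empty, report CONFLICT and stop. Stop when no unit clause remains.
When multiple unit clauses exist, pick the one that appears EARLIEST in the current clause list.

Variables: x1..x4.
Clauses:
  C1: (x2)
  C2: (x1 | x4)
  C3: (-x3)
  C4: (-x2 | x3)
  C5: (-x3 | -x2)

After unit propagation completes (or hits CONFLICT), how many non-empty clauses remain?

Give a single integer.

unit clause [2] forces x2=T; simplify:
  drop -2 from [-2, 3] -> [3]
  drop -2 from [-3, -2] -> [-3]
  satisfied 1 clause(s); 4 remain; assigned so far: [2]
unit clause [-3] forces x3=F; simplify:
  drop 3 from [3] -> [] (empty!)
  satisfied 2 clause(s); 2 remain; assigned so far: [2, 3]
CONFLICT (empty clause)

Answer: 1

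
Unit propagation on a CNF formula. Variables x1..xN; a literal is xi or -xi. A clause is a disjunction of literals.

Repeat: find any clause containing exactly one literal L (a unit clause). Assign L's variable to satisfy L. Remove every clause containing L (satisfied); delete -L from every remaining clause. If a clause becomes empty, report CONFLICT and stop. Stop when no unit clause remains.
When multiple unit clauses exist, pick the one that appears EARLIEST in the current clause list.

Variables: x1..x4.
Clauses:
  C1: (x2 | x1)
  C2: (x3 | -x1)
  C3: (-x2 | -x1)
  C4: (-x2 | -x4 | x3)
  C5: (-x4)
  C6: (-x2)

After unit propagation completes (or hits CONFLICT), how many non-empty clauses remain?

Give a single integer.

unit clause [-4] forces x4=F; simplify:
  satisfied 2 clause(s); 4 remain; assigned so far: [4]
unit clause [-2] forces x2=F; simplify:
  drop 2 from [2, 1] -> [1]
  satisfied 2 clause(s); 2 remain; assigned so far: [2, 4]
unit clause [1] forces x1=T; simplify:
  drop -1 from [3, -1] -> [3]
  satisfied 1 clause(s); 1 remain; assigned so far: [1, 2, 4]
unit clause [3] forces x3=T; simplify:
  satisfied 1 clause(s); 0 remain; assigned so far: [1, 2, 3, 4]

Answer: 0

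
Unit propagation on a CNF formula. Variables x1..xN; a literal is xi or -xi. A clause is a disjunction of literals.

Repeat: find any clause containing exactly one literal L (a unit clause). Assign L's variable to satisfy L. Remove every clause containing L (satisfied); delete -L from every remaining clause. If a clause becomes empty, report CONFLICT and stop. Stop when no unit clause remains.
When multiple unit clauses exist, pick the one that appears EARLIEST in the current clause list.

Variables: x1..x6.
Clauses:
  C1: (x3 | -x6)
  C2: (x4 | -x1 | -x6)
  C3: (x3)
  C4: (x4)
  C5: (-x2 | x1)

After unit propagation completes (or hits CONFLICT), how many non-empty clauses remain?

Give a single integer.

unit clause [3] forces x3=T; simplify:
  satisfied 2 clause(s); 3 remain; assigned so far: [3]
unit clause [4] forces x4=T; simplify:
  satisfied 2 clause(s); 1 remain; assigned so far: [3, 4]

Answer: 1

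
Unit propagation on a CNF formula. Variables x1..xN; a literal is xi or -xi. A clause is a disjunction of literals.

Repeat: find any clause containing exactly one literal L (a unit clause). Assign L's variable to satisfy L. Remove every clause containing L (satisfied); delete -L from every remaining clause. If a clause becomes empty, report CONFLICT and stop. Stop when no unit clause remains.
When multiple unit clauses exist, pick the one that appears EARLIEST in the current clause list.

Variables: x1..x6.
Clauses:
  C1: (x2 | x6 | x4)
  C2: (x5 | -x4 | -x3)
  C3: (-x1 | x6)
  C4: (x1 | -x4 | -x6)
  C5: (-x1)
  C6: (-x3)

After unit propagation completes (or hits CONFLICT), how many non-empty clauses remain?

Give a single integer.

Answer: 2

Derivation:
unit clause [-1] forces x1=F; simplify:
  drop 1 from [1, -4, -6] -> [-4, -6]
  satisfied 2 clause(s); 4 remain; assigned so far: [1]
unit clause [-3] forces x3=F; simplify:
  satisfied 2 clause(s); 2 remain; assigned so far: [1, 3]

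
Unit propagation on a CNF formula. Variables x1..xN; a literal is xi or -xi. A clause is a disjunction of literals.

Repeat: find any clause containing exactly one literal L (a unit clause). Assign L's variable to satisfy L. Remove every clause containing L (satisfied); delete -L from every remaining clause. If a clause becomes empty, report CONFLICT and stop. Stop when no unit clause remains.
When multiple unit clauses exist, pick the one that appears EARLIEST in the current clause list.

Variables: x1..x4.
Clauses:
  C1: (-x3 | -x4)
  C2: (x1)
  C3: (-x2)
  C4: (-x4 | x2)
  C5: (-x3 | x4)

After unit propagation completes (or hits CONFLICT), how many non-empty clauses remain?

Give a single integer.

unit clause [1] forces x1=T; simplify:
  satisfied 1 clause(s); 4 remain; assigned so far: [1]
unit clause [-2] forces x2=F; simplify:
  drop 2 from [-4, 2] -> [-4]
  satisfied 1 clause(s); 3 remain; assigned so far: [1, 2]
unit clause [-4] forces x4=F; simplify:
  drop 4 from [-3, 4] -> [-3]
  satisfied 2 clause(s); 1 remain; assigned so far: [1, 2, 4]
unit clause [-3] forces x3=F; simplify:
  satisfied 1 clause(s); 0 remain; assigned so far: [1, 2, 3, 4]

Answer: 0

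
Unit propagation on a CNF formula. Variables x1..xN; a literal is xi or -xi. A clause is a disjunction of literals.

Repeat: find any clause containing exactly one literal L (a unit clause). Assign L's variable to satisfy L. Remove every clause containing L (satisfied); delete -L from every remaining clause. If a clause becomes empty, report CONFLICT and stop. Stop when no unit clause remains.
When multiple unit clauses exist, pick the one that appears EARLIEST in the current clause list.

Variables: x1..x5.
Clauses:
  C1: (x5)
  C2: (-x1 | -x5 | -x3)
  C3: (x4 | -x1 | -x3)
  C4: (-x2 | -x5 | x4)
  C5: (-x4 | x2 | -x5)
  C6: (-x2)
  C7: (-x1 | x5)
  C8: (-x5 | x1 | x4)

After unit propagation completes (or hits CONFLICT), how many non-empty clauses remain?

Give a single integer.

Answer: 0

Derivation:
unit clause [5] forces x5=T; simplify:
  drop -5 from [-1, -5, -3] -> [-1, -3]
  drop -5 from [-2, -5, 4] -> [-2, 4]
  drop -5 from [-4, 2, -5] -> [-4, 2]
  drop -5 from [-5, 1, 4] -> [1, 4]
  satisfied 2 clause(s); 6 remain; assigned so far: [5]
unit clause [-2] forces x2=F; simplify:
  drop 2 from [-4, 2] -> [-4]
  satisfied 2 clause(s); 4 remain; assigned so far: [2, 5]
unit clause [-4] forces x4=F; simplify:
  drop 4 from [4, -1, -3] -> [-1, -3]
  drop 4 from [1, 4] -> [1]
  satisfied 1 clause(s); 3 remain; assigned so far: [2, 4, 5]
unit clause [1] forces x1=T; simplify:
  drop -1 from [-1, -3] -> [-3]
  drop -1 from [-1, -3] -> [-3]
  satisfied 1 clause(s); 2 remain; assigned so far: [1, 2, 4, 5]
unit clause [-3] forces x3=F; simplify:
  satisfied 2 clause(s); 0 remain; assigned so far: [1, 2, 3, 4, 5]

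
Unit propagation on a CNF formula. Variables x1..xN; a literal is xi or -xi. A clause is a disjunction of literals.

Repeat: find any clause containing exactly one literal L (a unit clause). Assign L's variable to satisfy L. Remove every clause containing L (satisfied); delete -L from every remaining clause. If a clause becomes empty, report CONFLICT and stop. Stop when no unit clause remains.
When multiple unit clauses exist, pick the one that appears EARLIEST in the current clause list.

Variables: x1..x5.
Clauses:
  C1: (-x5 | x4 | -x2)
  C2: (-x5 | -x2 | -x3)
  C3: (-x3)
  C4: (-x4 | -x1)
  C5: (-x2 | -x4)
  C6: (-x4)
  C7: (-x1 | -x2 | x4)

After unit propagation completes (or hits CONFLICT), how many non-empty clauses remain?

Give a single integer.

unit clause [-3] forces x3=F; simplify:
  satisfied 2 clause(s); 5 remain; assigned so far: [3]
unit clause [-4] forces x4=F; simplify:
  drop 4 from [-5, 4, -2] -> [-5, -2]
  drop 4 from [-1, -2, 4] -> [-1, -2]
  satisfied 3 clause(s); 2 remain; assigned so far: [3, 4]

Answer: 2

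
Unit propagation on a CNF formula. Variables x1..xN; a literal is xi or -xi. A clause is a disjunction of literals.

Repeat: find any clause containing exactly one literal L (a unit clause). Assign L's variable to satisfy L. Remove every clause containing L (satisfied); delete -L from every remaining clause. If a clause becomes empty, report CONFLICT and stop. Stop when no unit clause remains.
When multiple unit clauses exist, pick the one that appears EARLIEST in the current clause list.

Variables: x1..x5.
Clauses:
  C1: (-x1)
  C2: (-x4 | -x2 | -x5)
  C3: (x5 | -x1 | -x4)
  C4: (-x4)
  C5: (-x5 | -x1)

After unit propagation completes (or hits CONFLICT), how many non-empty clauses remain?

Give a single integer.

unit clause [-1] forces x1=F; simplify:
  satisfied 3 clause(s); 2 remain; assigned so far: [1]
unit clause [-4] forces x4=F; simplify:
  satisfied 2 clause(s); 0 remain; assigned so far: [1, 4]

Answer: 0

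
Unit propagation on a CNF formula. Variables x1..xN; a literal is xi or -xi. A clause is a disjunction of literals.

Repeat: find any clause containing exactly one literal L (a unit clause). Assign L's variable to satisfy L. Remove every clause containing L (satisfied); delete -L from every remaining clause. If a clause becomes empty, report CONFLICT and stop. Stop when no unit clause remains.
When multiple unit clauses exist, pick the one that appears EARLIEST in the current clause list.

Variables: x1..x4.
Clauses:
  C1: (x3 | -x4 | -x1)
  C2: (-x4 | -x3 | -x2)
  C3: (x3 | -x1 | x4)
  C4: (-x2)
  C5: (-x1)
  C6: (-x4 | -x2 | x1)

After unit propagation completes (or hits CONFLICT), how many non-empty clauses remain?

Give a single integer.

unit clause [-2] forces x2=F; simplify:
  satisfied 3 clause(s); 3 remain; assigned so far: [2]
unit clause [-1] forces x1=F; simplify:
  satisfied 3 clause(s); 0 remain; assigned so far: [1, 2]

Answer: 0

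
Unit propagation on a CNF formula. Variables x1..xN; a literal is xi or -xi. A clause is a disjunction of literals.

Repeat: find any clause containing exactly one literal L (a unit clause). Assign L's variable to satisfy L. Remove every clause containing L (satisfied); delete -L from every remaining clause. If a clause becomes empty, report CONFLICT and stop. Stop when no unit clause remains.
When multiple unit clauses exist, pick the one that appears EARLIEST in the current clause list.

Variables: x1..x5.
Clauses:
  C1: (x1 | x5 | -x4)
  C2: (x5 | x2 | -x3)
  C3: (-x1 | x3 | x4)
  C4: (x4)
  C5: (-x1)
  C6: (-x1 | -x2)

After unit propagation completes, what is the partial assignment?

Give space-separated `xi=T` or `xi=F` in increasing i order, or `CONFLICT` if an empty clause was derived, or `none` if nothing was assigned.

unit clause [4] forces x4=T; simplify:
  drop -4 from [1, 5, -4] -> [1, 5]
  satisfied 2 clause(s); 4 remain; assigned so far: [4]
unit clause [-1] forces x1=F; simplify:
  drop 1 from [1, 5] -> [5]
  satisfied 2 clause(s); 2 remain; assigned so far: [1, 4]
unit clause [5] forces x5=T; simplify:
  satisfied 2 clause(s); 0 remain; assigned so far: [1, 4, 5]

Answer: x1=F x4=T x5=T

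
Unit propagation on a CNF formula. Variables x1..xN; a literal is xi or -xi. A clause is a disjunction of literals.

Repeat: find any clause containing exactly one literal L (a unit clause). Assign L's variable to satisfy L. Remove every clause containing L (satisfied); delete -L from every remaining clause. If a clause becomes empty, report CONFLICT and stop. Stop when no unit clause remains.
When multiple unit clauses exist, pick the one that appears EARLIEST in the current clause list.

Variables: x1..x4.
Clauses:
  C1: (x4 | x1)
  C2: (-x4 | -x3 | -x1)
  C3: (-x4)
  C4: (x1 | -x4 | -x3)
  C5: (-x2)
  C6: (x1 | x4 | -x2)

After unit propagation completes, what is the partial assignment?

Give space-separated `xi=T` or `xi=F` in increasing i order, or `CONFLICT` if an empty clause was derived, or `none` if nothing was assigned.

Answer: x1=T x2=F x4=F

Derivation:
unit clause [-4] forces x4=F; simplify:
  drop 4 from [4, 1] -> [1]
  drop 4 from [1, 4, -2] -> [1, -2]
  satisfied 3 clause(s); 3 remain; assigned so far: [4]
unit clause [1] forces x1=T; simplify:
  satisfied 2 clause(s); 1 remain; assigned so far: [1, 4]
unit clause [-2] forces x2=F; simplify:
  satisfied 1 clause(s); 0 remain; assigned so far: [1, 2, 4]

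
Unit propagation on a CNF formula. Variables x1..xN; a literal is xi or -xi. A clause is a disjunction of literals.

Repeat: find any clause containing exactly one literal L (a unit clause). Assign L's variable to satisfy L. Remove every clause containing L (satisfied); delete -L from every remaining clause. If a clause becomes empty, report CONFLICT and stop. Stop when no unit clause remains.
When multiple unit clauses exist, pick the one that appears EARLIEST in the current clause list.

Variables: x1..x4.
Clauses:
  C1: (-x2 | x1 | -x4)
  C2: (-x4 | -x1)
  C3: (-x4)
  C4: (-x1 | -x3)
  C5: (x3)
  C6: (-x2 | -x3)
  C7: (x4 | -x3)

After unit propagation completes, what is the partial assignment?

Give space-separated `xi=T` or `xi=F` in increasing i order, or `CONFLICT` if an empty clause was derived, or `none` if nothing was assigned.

Answer: CONFLICT

Derivation:
unit clause [-4] forces x4=F; simplify:
  drop 4 from [4, -3] -> [-3]
  satisfied 3 clause(s); 4 remain; assigned so far: [4]
unit clause [3] forces x3=T; simplify:
  drop -3 from [-1, -3] -> [-1]
  drop -3 from [-2, -3] -> [-2]
  drop -3 from [-3] -> [] (empty!)
  satisfied 1 clause(s); 3 remain; assigned so far: [3, 4]
CONFLICT (empty clause)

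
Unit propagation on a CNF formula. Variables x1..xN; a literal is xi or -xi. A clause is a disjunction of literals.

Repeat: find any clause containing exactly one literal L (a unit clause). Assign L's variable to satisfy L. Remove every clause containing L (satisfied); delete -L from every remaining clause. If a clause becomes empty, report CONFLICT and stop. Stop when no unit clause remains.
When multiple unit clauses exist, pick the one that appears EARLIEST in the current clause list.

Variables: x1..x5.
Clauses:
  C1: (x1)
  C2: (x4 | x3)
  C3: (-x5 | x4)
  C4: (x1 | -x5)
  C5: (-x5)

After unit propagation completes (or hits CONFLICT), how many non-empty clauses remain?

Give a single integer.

Answer: 1

Derivation:
unit clause [1] forces x1=T; simplify:
  satisfied 2 clause(s); 3 remain; assigned so far: [1]
unit clause [-5] forces x5=F; simplify:
  satisfied 2 clause(s); 1 remain; assigned so far: [1, 5]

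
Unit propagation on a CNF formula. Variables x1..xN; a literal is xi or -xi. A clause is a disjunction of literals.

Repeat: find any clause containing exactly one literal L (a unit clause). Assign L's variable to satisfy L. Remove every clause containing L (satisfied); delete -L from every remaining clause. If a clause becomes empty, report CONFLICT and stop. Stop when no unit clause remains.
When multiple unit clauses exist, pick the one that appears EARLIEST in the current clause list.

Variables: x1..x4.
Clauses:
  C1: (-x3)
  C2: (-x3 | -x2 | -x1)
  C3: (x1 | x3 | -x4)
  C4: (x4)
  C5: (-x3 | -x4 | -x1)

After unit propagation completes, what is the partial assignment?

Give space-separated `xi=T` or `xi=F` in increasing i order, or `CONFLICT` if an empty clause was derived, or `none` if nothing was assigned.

unit clause [-3] forces x3=F; simplify:
  drop 3 from [1, 3, -4] -> [1, -4]
  satisfied 3 clause(s); 2 remain; assigned so far: [3]
unit clause [4] forces x4=T; simplify:
  drop -4 from [1, -4] -> [1]
  satisfied 1 clause(s); 1 remain; assigned so far: [3, 4]
unit clause [1] forces x1=T; simplify:
  satisfied 1 clause(s); 0 remain; assigned so far: [1, 3, 4]

Answer: x1=T x3=F x4=T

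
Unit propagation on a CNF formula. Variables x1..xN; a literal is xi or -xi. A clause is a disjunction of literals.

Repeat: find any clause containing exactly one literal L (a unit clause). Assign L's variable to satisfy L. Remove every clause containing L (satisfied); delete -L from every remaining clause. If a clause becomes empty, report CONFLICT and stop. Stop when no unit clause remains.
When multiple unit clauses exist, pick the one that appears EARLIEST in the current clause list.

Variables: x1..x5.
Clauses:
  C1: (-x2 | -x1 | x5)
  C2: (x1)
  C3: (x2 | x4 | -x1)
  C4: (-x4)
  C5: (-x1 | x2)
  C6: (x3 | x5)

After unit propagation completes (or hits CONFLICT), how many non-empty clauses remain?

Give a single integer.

Answer: 0

Derivation:
unit clause [1] forces x1=T; simplify:
  drop -1 from [-2, -1, 5] -> [-2, 5]
  drop -1 from [2, 4, -1] -> [2, 4]
  drop -1 from [-1, 2] -> [2]
  satisfied 1 clause(s); 5 remain; assigned so far: [1]
unit clause [-4] forces x4=F; simplify:
  drop 4 from [2, 4] -> [2]
  satisfied 1 clause(s); 4 remain; assigned so far: [1, 4]
unit clause [2] forces x2=T; simplify:
  drop -2 from [-2, 5] -> [5]
  satisfied 2 clause(s); 2 remain; assigned so far: [1, 2, 4]
unit clause [5] forces x5=T; simplify:
  satisfied 2 clause(s); 0 remain; assigned so far: [1, 2, 4, 5]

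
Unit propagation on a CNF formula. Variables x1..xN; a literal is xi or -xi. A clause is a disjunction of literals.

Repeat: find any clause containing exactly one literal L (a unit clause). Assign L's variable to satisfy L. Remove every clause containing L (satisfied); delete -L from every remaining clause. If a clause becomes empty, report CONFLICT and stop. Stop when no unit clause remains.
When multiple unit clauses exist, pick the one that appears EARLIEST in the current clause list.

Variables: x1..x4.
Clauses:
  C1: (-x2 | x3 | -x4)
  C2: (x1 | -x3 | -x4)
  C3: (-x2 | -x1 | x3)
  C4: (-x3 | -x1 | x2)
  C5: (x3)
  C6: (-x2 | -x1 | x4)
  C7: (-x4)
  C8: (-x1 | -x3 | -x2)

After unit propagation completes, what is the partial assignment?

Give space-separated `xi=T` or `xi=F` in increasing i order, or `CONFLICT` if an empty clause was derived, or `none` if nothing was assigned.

Answer: x3=T x4=F

Derivation:
unit clause [3] forces x3=T; simplify:
  drop -3 from [1, -3, -4] -> [1, -4]
  drop -3 from [-3, -1, 2] -> [-1, 2]
  drop -3 from [-1, -3, -2] -> [-1, -2]
  satisfied 3 clause(s); 5 remain; assigned so far: [3]
unit clause [-4] forces x4=F; simplify:
  drop 4 from [-2, -1, 4] -> [-2, -1]
  satisfied 2 clause(s); 3 remain; assigned so far: [3, 4]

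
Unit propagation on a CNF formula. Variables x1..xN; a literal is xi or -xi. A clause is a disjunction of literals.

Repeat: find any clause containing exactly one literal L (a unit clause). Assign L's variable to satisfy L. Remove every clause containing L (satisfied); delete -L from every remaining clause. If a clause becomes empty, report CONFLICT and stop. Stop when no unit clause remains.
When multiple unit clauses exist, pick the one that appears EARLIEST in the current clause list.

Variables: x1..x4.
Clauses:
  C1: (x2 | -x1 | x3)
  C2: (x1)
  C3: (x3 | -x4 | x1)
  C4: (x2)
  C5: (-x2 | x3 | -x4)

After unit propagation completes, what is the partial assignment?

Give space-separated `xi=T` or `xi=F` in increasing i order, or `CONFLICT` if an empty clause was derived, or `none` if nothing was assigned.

Answer: x1=T x2=T

Derivation:
unit clause [1] forces x1=T; simplify:
  drop -1 from [2, -1, 3] -> [2, 3]
  satisfied 2 clause(s); 3 remain; assigned so far: [1]
unit clause [2] forces x2=T; simplify:
  drop -2 from [-2, 3, -4] -> [3, -4]
  satisfied 2 clause(s); 1 remain; assigned so far: [1, 2]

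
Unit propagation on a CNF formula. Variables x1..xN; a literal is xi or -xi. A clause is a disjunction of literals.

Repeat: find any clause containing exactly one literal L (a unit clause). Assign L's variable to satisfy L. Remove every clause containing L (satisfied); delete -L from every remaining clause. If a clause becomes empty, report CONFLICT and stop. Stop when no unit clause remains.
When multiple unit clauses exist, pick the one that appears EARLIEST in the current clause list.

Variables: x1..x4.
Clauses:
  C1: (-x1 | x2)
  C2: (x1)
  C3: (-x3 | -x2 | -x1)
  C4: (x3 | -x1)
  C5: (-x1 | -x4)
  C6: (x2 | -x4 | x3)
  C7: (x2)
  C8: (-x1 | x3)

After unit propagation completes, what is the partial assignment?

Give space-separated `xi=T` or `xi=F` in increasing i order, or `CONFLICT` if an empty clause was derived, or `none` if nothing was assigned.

unit clause [1] forces x1=T; simplify:
  drop -1 from [-1, 2] -> [2]
  drop -1 from [-3, -2, -1] -> [-3, -2]
  drop -1 from [3, -1] -> [3]
  drop -1 from [-1, -4] -> [-4]
  drop -1 from [-1, 3] -> [3]
  satisfied 1 clause(s); 7 remain; assigned so far: [1]
unit clause [2] forces x2=T; simplify:
  drop -2 from [-3, -2] -> [-3]
  satisfied 3 clause(s); 4 remain; assigned so far: [1, 2]
unit clause [-3] forces x3=F; simplify:
  drop 3 from [3] -> [] (empty!)
  drop 3 from [3] -> [] (empty!)
  satisfied 1 clause(s); 3 remain; assigned so far: [1, 2, 3]
CONFLICT (empty clause)

Answer: CONFLICT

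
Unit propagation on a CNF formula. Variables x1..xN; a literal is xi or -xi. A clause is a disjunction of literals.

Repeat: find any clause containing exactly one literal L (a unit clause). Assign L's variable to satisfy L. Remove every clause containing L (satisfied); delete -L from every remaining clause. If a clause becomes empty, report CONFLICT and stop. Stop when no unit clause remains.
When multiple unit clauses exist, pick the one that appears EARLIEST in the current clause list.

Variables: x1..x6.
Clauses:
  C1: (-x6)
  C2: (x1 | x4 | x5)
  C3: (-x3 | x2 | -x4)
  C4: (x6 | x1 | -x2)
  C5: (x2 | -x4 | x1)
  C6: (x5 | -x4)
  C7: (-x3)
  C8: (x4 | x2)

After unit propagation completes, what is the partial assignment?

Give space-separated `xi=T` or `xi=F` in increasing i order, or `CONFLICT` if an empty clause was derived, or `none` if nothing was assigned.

Answer: x3=F x6=F

Derivation:
unit clause [-6] forces x6=F; simplify:
  drop 6 from [6, 1, -2] -> [1, -2]
  satisfied 1 clause(s); 7 remain; assigned so far: [6]
unit clause [-3] forces x3=F; simplify:
  satisfied 2 clause(s); 5 remain; assigned so far: [3, 6]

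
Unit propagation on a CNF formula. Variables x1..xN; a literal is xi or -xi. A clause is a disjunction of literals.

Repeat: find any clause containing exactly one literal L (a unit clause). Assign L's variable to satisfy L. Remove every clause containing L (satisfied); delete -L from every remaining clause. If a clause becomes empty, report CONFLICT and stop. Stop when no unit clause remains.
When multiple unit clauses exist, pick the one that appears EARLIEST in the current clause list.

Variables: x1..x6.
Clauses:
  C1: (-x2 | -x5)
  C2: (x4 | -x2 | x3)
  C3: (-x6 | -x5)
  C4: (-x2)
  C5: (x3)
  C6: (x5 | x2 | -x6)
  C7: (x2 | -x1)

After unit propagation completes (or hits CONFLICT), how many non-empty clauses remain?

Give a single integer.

Answer: 2

Derivation:
unit clause [-2] forces x2=F; simplify:
  drop 2 from [5, 2, -6] -> [5, -6]
  drop 2 from [2, -1] -> [-1]
  satisfied 3 clause(s); 4 remain; assigned so far: [2]
unit clause [3] forces x3=T; simplify:
  satisfied 1 clause(s); 3 remain; assigned so far: [2, 3]
unit clause [-1] forces x1=F; simplify:
  satisfied 1 clause(s); 2 remain; assigned so far: [1, 2, 3]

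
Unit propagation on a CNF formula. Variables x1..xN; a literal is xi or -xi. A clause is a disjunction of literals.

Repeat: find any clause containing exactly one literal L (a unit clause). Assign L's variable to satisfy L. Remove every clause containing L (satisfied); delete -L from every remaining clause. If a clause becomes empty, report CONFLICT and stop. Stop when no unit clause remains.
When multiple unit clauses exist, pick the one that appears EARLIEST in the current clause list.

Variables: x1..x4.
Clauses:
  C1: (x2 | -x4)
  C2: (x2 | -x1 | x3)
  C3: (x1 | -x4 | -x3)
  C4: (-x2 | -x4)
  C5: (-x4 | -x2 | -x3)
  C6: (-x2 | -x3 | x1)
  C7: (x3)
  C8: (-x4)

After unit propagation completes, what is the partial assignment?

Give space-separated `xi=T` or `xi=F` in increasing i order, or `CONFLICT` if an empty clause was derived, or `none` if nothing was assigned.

Answer: x3=T x4=F

Derivation:
unit clause [3] forces x3=T; simplify:
  drop -3 from [1, -4, -3] -> [1, -4]
  drop -3 from [-4, -2, -3] -> [-4, -2]
  drop -3 from [-2, -3, 1] -> [-2, 1]
  satisfied 2 clause(s); 6 remain; assigned so far: [3]
unit clause [-4] forces x4=F; simplify:
  satisfied 5 clause(s); 1 remain; assigned so far: [3, 4]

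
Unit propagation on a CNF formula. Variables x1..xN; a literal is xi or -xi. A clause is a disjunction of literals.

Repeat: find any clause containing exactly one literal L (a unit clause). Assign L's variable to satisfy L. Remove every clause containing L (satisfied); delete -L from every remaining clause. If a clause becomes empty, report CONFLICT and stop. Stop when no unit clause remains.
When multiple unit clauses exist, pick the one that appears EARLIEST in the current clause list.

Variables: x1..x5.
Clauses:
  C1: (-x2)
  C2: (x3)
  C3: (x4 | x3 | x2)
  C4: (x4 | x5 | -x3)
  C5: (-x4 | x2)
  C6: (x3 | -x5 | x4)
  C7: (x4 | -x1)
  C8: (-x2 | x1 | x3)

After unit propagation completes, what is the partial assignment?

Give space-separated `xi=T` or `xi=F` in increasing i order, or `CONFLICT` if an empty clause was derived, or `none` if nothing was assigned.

unit clause [-2] forces x2=F; simplify:
  drop 2 from [4, 3, 2] -> [4, 3]
  drop 2 from [-4, 2] -> [-4]
  satisfied 2 clause(s); 6 remain; assigned so far: [2]
unit clause [3] forces x3=T; simplify:
  drop -3 from [4, 5, -3] -> [4, 5]
  satisfied 3 clause(s); 3 remain; assigned so far: [2, 3]
unit clause [-4] forces x4=F; simplify:
  drop 4 from [4, 5] -> [5]
  drop 4 from [4, -1] -> [-1]
  satisfied 1 clause(s); 2 remain; assigned so far: [2, 3, 4]
unit clause [5] forces x5=T; simplify:
  satisfied 1 clause(s); 1 remain; assigned so far: [2, 3, 4, 5]
unit clause [-1] forces x1=F; simplify:
  satisfied 1 clause(s); 0 remain; assigned so far: [1, 2, 3, 4, 5]

Answer: x1=F x2=F x3=T x4=F x5=T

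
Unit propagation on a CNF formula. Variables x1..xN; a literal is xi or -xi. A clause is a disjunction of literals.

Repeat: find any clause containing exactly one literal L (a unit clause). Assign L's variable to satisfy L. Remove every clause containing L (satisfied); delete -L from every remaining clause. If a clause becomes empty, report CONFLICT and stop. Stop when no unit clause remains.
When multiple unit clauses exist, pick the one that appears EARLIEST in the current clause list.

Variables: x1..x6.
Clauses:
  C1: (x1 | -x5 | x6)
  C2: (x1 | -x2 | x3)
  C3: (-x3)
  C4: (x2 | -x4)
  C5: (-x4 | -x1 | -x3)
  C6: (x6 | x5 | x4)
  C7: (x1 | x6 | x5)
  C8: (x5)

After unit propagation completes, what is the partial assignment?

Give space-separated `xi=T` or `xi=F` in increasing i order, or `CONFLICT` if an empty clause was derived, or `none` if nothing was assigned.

unit clause [-3] forces x3=F; simplify:
  drop 3 from [1, -2, 3] -> [1, -2]
  satisfied 2 clause(s); 6 remain; assigned so far: [3]
unit clause [5] forces x5=T; simplify:
  drop -5 from [1, -5, 6] -> [1, 6]
  satisfied 3 clause(s); 3 remain; assigned so far: [3, 5]

Answer: x3=F x5=T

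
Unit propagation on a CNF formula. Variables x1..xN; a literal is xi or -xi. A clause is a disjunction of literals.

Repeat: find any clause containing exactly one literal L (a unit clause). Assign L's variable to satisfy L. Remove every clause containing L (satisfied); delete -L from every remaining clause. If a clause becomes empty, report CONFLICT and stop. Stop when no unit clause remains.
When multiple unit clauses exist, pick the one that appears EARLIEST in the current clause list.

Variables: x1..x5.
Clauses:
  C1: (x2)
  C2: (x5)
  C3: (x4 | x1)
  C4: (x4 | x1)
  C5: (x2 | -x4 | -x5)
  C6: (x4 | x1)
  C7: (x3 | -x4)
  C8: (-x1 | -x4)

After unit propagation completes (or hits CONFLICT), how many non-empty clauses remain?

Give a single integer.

Answer: 5

Derivation:
unit clause [2] forces x2=T; simplify:
  satisfied 2 clause(s); 6 remain; assigned so far: [2]
unit clause [5] forces x5=T; simplify:
  satisfied 1 clause(s); 5 remain; assigned so far: [2, 5]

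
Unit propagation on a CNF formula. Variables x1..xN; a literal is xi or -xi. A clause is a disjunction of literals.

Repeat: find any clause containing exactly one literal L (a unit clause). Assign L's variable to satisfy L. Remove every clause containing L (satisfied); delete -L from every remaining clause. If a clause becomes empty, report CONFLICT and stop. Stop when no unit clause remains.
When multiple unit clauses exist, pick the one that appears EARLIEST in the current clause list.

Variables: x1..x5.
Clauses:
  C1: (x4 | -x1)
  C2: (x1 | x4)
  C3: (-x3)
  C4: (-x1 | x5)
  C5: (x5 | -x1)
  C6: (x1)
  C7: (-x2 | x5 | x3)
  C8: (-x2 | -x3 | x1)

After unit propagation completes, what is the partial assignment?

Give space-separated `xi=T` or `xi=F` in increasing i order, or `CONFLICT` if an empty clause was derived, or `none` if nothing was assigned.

Answer: x1=T x3=F x4=T x5=T

Derivation:
unit clause [-3] forces x3=F; simplify:
  drop 3 from [-2, 5, 3] -> [-2, 5]
  satisfied 2 clause(s); 6 remain; assigned so far: [3]
unit clause [1] forces x1=T; simplify:
  drop -1 from [4, -1] -> [4]
  drop -1 from [-1, 5] -> [5]
  drop -1 from [5, -1] -> [5]
  satisfied 2 clause(s); 4 remain; assigned so far: [1, 3]
unit clause [4] forces x4=T; simplify:
  satisfied 1 clause(s); 3 remain; assigned so far: [1, 3, 4]
unit clause [5] forces x5=T; simplify:
  satisfied 3 clause(s); 0 remain; assigned so far: [1, 3, 4, 5]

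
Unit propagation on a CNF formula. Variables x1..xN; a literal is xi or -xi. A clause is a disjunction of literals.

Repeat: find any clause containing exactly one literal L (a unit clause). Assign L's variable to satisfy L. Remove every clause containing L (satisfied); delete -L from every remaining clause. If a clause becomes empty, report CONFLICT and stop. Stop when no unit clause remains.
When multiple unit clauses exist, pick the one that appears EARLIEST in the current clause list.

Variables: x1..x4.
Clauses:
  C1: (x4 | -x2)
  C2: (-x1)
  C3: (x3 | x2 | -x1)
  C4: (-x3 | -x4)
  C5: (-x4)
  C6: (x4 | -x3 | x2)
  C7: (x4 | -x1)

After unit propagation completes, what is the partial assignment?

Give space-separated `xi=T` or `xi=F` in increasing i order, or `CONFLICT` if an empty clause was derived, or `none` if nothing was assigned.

Answer: x1=F x2=F x3=F x4=F

Derivation:
unit clause [-1] forces x1=F; simplify:
  satisfied 3 clause(s); 4 remain; assigned so far: [1]
unit clause [-4] forces x4=F; simplify:
  drop 4 from [4, -2] -> [-2]
  drop 4 from [4, -3, 2] -> [-3, 2]
  satisfied 2 clause(s); 2 remain; assigned so far: [1, 4]
unit clause [-2] forces x2=F; simplify:
  drop 2 from [-3, 2] -> [-3]
  satisfied 1 clause(s); 1 remain; assigned so far: [1, 2, 4]
unit clause [-3] forces x3=F; simplify:
  satisfied 1 clause(s); 0 remain; assigned so far: [1, 2, 3, 4]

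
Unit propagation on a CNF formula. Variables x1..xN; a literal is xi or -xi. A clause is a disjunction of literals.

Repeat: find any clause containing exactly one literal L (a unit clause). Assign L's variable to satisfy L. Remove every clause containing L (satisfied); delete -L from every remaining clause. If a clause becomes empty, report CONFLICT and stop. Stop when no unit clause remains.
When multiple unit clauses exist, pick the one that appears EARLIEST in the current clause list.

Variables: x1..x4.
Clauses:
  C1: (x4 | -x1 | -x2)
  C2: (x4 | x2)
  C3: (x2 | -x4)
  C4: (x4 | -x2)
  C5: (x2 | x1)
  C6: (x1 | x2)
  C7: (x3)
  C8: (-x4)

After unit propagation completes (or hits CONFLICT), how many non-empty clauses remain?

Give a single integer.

Answer: 1

Derivation:
unit clause [3] forces x3=T; simplify:
  satisfied 1 clause(s); 7 remain; assigned so far: [3]
unit clause [-4] forces x4=F; simplify:
  drop 4 from [4, -1, -2] -> [-1, -2]
  drop 4 from [4, 2] -> [2]
  drop 4 from [4, -2] -> [-2]
  satisfied 2 clause(s); 5 remain; assigned so far: [3, 4]
unit clause [2] forces x2=T; simplify:
  drop -2 from [-1, -2] -> [-1]
  drop -2 from [-2] -> [] (empty!)
  satisfied 3 clause(s); 2 remain; assigned so far: [2, 3, 4]
CONFLICT (empty clause)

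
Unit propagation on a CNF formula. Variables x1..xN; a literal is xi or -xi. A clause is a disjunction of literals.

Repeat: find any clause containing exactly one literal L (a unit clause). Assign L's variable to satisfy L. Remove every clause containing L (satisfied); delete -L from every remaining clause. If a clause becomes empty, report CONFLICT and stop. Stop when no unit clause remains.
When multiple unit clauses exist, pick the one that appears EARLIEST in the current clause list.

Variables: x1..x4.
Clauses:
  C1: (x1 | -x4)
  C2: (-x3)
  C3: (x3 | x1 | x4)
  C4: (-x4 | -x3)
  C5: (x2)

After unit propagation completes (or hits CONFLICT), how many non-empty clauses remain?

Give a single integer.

unit clause [-3] forces x3=F; simplify:
  drop 3 from [3, 1, 4] -> [1, 4]
  satisfied 2 clause(s); 3 remain; assigned so far: [3]
unit clause [2] forces x2=T; simplify:
  satisfied 1 clause(s); 2 remain; assigned so far: [2, 3]

Answer: 2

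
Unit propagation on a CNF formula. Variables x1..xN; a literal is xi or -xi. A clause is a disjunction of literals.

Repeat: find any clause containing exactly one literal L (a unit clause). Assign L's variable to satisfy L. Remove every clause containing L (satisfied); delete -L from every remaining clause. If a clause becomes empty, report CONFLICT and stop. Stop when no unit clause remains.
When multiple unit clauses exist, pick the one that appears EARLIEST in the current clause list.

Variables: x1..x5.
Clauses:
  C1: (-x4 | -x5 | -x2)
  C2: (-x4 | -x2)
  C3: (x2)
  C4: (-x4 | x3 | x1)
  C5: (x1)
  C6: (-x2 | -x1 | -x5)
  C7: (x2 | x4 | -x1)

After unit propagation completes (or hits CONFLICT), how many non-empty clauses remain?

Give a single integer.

Answer: 0

Derivation:
unit clause [2] forces x2=T; simplify:
  drop -2 from [-4, -5, -2] -> [-4, -5]
  drop -2 from [-4, -2] -> [-4]
  drop -2 from [-2, -1, -5] -> [-1, -5]
  satisfied 2 clause(s); 5 remain; assigned so far: [2]
unit clause [-4] forces x4=F; simplify:
  satisfied 3 clause(s); 2 remain; assigned so far: [2, 4]
unit clause [1] forces x1=T; simplify:
  drop -1 from [-1, -5] -> [-5]
  satisfied 1 clause(s); 1 remain; assigned so far: [1, 2, 4]
unit clause [-5] forces x5=F; simplify:
  satisfied 1 clause(s); 0 remain; assigned so far: [1, 2, 4, 5]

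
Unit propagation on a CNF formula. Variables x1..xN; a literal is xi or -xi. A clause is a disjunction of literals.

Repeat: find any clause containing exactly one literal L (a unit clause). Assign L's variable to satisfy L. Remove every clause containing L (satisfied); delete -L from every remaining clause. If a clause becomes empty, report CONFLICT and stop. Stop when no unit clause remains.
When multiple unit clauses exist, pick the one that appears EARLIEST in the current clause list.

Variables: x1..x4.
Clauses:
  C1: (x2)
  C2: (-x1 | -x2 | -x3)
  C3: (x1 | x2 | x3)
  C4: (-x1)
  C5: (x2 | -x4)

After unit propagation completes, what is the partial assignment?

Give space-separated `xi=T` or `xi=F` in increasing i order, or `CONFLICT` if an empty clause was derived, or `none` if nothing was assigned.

unit clause [2] forces x2=T; simplify:
  drop -2 from [-1, -2, -3] -> [-1, -3]
  satisfied 3 clause(s); 2 remain; assigned so far: [2]
unit clause [-1] forces x1=F; simplify:
  satisfied 2 clause(s); 0 remain; assigned so far: [1, 2]

Answer: x1=F x2=T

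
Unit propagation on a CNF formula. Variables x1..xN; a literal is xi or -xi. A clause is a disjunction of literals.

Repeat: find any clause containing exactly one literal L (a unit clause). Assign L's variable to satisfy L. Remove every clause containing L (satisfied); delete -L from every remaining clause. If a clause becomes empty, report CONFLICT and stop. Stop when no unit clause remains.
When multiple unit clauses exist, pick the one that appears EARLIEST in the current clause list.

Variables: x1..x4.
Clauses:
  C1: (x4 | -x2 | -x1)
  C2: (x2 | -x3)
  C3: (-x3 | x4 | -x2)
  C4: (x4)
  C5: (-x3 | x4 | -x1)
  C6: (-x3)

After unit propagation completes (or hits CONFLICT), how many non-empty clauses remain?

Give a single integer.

Answer: 0

Derivation:
unit clause [4] forces x4=T; simplify:
  satisfied 4 clause(s); 2 remain; assigned so far: [4]
unit clause [-3] forces x3=F; simplify:
  satisfied 2 clause(s); 0 remain; assigned so far: [3, 4]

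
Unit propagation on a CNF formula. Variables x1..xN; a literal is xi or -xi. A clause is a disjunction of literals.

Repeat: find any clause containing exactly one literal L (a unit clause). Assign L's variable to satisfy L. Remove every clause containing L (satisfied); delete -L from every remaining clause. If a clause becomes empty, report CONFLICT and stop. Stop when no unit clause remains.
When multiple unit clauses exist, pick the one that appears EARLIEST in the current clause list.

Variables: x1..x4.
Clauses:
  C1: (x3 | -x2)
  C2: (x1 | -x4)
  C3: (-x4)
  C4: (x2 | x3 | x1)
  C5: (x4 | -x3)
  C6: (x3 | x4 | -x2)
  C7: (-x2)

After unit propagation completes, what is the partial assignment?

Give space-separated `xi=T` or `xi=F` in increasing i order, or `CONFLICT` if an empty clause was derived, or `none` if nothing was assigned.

Answer: x1=T x2=F x3=F x4=F

Derivation:
unit clause [-4] forces x4=F; simplify:
  drop 4 from [4, -3] -> [-3]
  drop 4 from [3, 4, -2] -> [3, -2]
  satisfied 2 clause(s); 5 remain; assigned so far: [4]
unit clause [-3] forces x3=F; simplify:
  drop 3 from [3, -2] -> [-2]
  drop 3 from [2, 3, 1] -> [2, 1]
  drop 3 from [3, -2] -> [-2]
  satisfied 1 clause(s); 4 remain; assigned so far: [3, 4]
unit clause [-2] forces x2=F; simplify:
  drop 2 from [2, 1] -> [1]
  satisfied 3 clause(s); 1 remain; assigned so far: [2, 3, 4]
unit clause [1] forces x1=T; simplify:
  satisfied 1 clause(s); 0 remain; assigned so far: [1, 2, 3, 4]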